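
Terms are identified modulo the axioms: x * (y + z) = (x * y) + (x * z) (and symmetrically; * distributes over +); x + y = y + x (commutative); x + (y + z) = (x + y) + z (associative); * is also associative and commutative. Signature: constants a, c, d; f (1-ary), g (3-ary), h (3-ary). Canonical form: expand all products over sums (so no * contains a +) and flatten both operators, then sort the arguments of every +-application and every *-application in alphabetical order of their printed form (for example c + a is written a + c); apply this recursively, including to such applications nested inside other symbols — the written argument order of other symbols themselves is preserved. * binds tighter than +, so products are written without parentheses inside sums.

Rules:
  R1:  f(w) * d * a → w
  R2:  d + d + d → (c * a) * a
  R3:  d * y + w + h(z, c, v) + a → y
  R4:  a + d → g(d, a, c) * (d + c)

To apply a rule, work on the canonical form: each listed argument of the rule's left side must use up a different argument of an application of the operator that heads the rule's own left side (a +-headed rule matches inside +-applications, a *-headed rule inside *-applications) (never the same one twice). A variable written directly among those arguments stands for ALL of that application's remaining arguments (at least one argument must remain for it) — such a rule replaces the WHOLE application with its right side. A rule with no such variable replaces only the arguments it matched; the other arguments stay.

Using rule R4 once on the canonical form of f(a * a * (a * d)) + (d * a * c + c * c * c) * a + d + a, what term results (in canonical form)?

Answer: a * a * c * d + a * c * c * c + c * g(d, a, c) + d * g(d, a, c) + f(a * a * a * d)

Derivation:
Canonical form:  a + a * a * c * d + a * c * c * c + d + f(a * a * a * d)
Match R4:  consume a, d
New term:  a * a * c * d + a * c * c * c + c * g(d, a, c) + d * g(d, a, c) + f(a * a * a * d)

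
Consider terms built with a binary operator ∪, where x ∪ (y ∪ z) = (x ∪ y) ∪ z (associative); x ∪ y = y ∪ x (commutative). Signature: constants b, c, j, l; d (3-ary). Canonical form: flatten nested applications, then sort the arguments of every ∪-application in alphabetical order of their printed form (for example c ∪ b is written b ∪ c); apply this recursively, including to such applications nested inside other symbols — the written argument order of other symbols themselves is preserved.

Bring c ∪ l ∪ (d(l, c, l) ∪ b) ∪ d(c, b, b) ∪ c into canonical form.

Answer: b ∪ c ∪ c ∪ d(c, b, b) ∪ d(l, c, l) ∪ l

Derivation:
Un-nest:  c ∪ l ∪ d(l, c, l) ∪ b ∪ d(c, b, b) ∪ c
Order the arguments:  b ∪ c ∪ c ∪ d(c, b, b) ∪ d(l, c, l) ∪ l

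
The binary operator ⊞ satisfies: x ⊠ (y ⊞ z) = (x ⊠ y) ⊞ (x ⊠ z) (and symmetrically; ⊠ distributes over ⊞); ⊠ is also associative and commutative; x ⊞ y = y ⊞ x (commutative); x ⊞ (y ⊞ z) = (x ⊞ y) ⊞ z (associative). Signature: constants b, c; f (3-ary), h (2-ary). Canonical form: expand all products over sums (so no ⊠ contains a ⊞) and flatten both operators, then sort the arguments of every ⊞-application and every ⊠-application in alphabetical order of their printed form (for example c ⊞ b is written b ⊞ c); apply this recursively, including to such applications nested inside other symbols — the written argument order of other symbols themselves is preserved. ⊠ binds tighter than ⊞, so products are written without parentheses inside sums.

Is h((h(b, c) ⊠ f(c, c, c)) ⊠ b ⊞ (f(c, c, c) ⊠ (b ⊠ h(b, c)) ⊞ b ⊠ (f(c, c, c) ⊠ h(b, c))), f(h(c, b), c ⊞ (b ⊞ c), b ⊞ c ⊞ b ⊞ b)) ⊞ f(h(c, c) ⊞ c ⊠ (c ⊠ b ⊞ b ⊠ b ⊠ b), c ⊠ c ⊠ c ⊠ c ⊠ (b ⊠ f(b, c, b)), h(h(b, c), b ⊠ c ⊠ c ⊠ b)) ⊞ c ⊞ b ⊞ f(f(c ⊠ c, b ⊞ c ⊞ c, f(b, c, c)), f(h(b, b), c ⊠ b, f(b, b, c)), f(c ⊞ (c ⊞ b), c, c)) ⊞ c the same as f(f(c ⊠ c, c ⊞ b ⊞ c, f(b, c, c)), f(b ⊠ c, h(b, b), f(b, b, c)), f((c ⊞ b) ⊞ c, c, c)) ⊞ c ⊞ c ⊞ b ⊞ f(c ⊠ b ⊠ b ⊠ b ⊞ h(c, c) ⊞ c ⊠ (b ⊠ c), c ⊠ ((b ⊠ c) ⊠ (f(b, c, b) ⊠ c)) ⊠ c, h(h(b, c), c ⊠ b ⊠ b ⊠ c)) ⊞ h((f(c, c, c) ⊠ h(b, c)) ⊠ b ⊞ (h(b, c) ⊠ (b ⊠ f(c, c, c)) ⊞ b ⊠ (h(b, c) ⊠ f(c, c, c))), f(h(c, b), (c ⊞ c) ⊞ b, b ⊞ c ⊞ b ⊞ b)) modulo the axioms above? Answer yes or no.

Left:  h((h(b, c) ⊠ f(c, c, c)) ⊠ b ⊞ (f(c, c, c) ⊠ (b ⊠ h(b, c)) ⊞ b ⊠ (f(c, c, c) ⊠ h(b, c))), f(h(c, b), c ⊞ (b ⊞ c), b ⊞ c ⊞ b ⊞ b)) ⊞ f(h(c, c) ⊞ c ⊠ (c ⊠ b ⊞ b ⊠ b ⊠ b), c ⊠ c ⊠ c ⊠ c ⊠ (b ⊠ f(b, c, b)), h(h(b, c), b ⊠ c ⊠ c ⊠ b)) ⊞ c ⊞ b ⊞ f(f(c ⊠ c, b ⊞ c ⊞ c, f(b, c, c)), f(h(b, b), c ⊠ b, f(b, b, c)), f(c ⊞ (c ⊞ b), c, c)) ⊞ c
  Expand products over sums:  h(b ⊠ f(c, c, c) ⊠ h(b, c) ⊞ b ⊠ f(c, c, c) ⊠ h(b, c) ⊞ b ⊠ f(c, c, c) ⊠ h(b, c), f(h(c, b), b ⊞ c ⊞ c, b ⊞ b ⊞ b ⊞ c)) ⊞ f(b ⊠ b ⊠ b ⊠ c ⊞ b ⊠ c ⊠ c ⊞ h(c, c), b ⊠ c ⊠ c ⊠ c ⊠ c ⊠ f(b, c, b), h(h(b, c), b ⊠ b ⊠ c ⊠ c)) ⊞ c ⊞ b ⊞ f(f(c ⊠ c, b ⊞ c ⊞ c, f(b, c, c)), f(h(b, b), b ⊠ c, f(b, b, c)), f(b ⊞ c ⊞ c, c, c)) ⊞ c
  Order the arguments:  b ⊞ c ⊞ c ⊞ f(b ⊠ b ⊠ b ⊠ c ⊞ b ⊠ c ⊠ c ⊞ h(c, c), b ⊠ c ⊠ c ⊠ c ⊠ c ⊠ f(b, c, b), h(h(b, c), b ⊠ b ⊠ c ⊠ c)) ⊞ f(f(c ⊠ c, b ⊞ c ⊞ c, f(b, c, c)), f(h(b, b), b ⊠ c, f(b, b, c)), f(b ⊞ c ⊞ c, c, c)) ⊞ h(b ⊠ f(c, c, c) ⊠ h(b, c) ⊞ b ⊠ f(c, c, c) ⊠ h(b, c) ⊞ b ⊠ f(c, c, c) ⊠ h(b, c), f(h(c, b), b ⊞ c ⊞ c, b ⊞ b ⊞ b ⊞ c))
Right:  f(f(c ⊠ c, c ⊞ b ⊞ c, f(b, c, c)), f(b ⊠ c, h(b, b), f(b, b, c)), f((c ⊞ b) ⊞ c, c, c)) ⊞ c ⊞ c ⊞ b ⊞ f(c ⊠ b ⊠ b ⊠ b ⊞ h(c, c) ⊞ c ⊠ (b ⊠ c), c ⊠ ((b ⊠ c) ⊠ (f(b, c, b) ⊠ c)) ⊠ c, h(h(b, c), c ⊠ b ⊠ b ⊠ c)) ⊞ h((f(c, c, c) ⊠ h(b, c)) ⊠ b ⊞ (h(b, c) ⊠ (b ⊠ f(c, c, c)) ⊞ b ⊠ (h(b, c) ⊠ f(c, c, c))), f(h(c, b), (c ⊞ c) ⊞ b, b ⊞ c ⊞ b ⊞ b))
  Un-nest:  f(f(c ⊠ c, b ⊞ c ⊞ c, f(b, c, c)), f(b ⊠ c, h(b, b), f(b, b, c)), f(b ⊞ c ⊞ c, c, c)) ⊞ c ⊞ c ⊞ b ⊞ f(b ⊠ b ⊠ b ⊠ c ⊞ b ⊠ c ⊠ c ⊞ h(c, c), b ⊠ c ⊠ c ⊠ c ⊠ c ⊠ f(b, c, b), h(h(b, c), b ⊠ b ⊠ c ⊠ c)) ⊞ h(b ⊠ f(c, c, c) ⊠ h(b, c) ⊞ b ⊠ f(c, c, c) ⊠ h(b, c) ⊞ b ⊠ f(c, c, c) ⊠ h(b, c), f(h(c, b), b ⊞ c ⊞ c, b ⊞ b ⊞ b ⊞ c))
  Sort:  b ⊞ c ⊞ c ⊞ f(b ⊠ b ⊠ b ⊠ c ⊞ b ⊠ c ⊠ c ⊞ h(c, c), b ⊠ c ⊠ c ⊠ c ⊠ c ⊠ f(b, c, b), h(h(b, c), b ⊠ b ⊠ c ⊠ c)) ⊞ f(f(c ⊠ c, b ⊞ c ⊞ c, f(b, c, c)), f(b ⊠ c, h(b, b), f(b, b, c)), f(b ⊞ c ⊞ c, c, c)) ⊞ h(b ⊠ f(c, c, c) ⊠ h(b, c) ⊞ b ⊠ f(c, c, c) ⊠ h(b, c) ⊞ b ⊠ f(c, c, c) ⊠ h(b, c), f(h(c, b), b ⊞ c ⊞ c, b ⊞ b ⊞ b ⊞ c))

Answer: no — b ⊞ c ⊞ c ⊞ f(b ⊠ b ⊠ b ⊠ c ⊞ b ⊠ c ⊠ c ⊞ h(c, c), b ⊠ c ⊠ c ⊠ c ⊠ c ⊠ f(b, c, b), h(h(b, c), b ⊠ b ⊠ c ⊠ c)) ⊞ f(f(c ⊠ c, b ⊞ c ⊞ c, f(b, c, c)), f(h(b, b), b ⊠ c, f(b, b, c)), f(b ⊞ c ⊞ c, c, c)) ⊞ h(b ⊠ f(c, c, c) ⊠ h(b, c) ⊞ b ⊠ f(c, c, c) ⊠ h(b, c) ⊞ b ⊠ f(c, c, c) ⊠ h(b, c), f(h(c, b), b ⊞ c ⊞ c, b ⊞ b ⊞ b ⊞ c)) vs b ⊞ c ⊞ c ⊞ f(b ⊠ b ⊠ b ⊠ c ⊞ b ⊠ c ⊠ c ⊞ h(c, c), b ⊠ c ⊠ c ⊠ c ⊠ c ⊠ f(b, c, b), h(h(b, c), b ⊠ b ⊠ c ⊠ c)) ⊞ f(f(c ⊠ c, b ⊞ c ⊞ c, f(b, c, c)), f(b ⊠ c, h(b, b), f(b, b, c)), f(b ⊞ c ⊞ c, c, c)) ⊞ h(b ⊠ f(c, c, c) ⊠ h(b, c) ⊞ b ⊠ f(c, c, c) ⊠ h(b, c) ⊞ b ⊠ f(c, c, c) ⊠ h(b, c), f(h(c, b), b ⊞ c ⊞ c, b ⊞ b ⊞ b ⊞ c))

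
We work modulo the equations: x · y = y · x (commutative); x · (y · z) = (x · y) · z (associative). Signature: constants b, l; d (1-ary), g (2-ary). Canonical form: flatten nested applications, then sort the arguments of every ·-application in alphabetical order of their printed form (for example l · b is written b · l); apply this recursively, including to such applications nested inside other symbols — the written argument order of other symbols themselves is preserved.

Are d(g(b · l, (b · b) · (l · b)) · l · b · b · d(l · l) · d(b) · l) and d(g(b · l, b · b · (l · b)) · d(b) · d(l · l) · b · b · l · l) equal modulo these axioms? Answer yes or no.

Left:  d(g(b · l, (b · b) · (l · b)) · l · b · b · d(l · l) · d(b) · l)
  Descend into:  g(b · l, (b · b) · (l · b)) · l · b · b · d(l · l) · d(b) · l
  Simplify inside:  g(b · l, (b · b) · (l · b))  →  g(b · l, b · b · b · l)
  Sort arguments:  b · b · d(b) · d(l · l) · g(b · l, b · b · b · l) · l · l
  Rebuild:  d(b · b · d(b) · d(l · l) · g(b · l, b · b · b · l) · l · l)
Right:  d(g(b · l, b · b · (l · b)) · d(b) · d(l · l) · b · b · l · l)
  Descend into:  g(b · l, b · b · (l · b)) · d(b) · d(l · l) · b · b · l · l
  Canonicalize subterm:  g(b · l, b · b · (l · b))  →  g(b · l, b · b · b · l)
  Order the arguments:  b · b · d(b) · d(l · l) · g(b · l, b · b · b · l) · l · l
  Put back:  d(b · b · d(b) · d(l · l) · g(b · l, b · b · b · l) · l · l)

Answer: yes — both canonical forms are d(b · b · d(b) · d(l · l) · g(b · l, b · b · b · l) · l · l)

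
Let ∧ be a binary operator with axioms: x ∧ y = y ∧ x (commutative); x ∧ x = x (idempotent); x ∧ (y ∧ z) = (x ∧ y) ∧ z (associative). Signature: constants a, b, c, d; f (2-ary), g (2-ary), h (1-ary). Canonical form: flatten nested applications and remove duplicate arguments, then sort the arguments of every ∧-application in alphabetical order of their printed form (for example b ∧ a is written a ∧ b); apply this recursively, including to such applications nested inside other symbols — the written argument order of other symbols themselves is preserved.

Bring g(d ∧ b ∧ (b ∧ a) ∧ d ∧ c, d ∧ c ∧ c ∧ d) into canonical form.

Focus inside:  d ∧ b ∧ (b ∧ a) ∧ d ∧ c
Flatten:  d ∧ b ∧ b ∧ a ∧ d ∧ c
Drop duplicates:  drop duplicate b, d
Sort arguments:  a ∧ b ∧ c ∧ d
Put back:  g(a ∧ b ∧ c ∧ d, c ∧ d)

Answer: g(a ∧ b ∧ c ∧ d, c ∧ d)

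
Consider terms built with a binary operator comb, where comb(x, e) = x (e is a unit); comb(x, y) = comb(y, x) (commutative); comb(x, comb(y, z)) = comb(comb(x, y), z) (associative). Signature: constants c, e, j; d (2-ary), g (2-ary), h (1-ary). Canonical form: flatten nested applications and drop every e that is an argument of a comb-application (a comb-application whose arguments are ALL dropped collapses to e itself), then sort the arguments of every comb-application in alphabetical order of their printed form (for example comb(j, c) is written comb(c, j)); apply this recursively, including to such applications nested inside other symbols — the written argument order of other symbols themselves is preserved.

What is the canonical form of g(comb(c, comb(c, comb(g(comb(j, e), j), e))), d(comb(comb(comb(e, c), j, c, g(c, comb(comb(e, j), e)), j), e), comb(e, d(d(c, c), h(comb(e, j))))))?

Focus inside:  comb(comb(comb(e, c), j, c, g(c, comb(comb(e, j), e)), j), e)
Flatten:  comb(e, c, j, c, g(c, comb(comb(e, j), e)), j, e)
Canonicalize subterm:  g(c, comb(comb(e, j), e))  →  g(c, j)
Drop the unit:  drop e (×2)
Sort arguments:  comb(c, c, g(c, j), j, j)
Rebuild:  g(comb(c, c, g(j, j)), d(comb(c, c, g(c, j), j, j), d(d(c, c), h(j))))

Answer: g(comb(c, c, g(j, j)), d(comb(c, c, g(c, j), j, j), d(d(c, c), h(j))))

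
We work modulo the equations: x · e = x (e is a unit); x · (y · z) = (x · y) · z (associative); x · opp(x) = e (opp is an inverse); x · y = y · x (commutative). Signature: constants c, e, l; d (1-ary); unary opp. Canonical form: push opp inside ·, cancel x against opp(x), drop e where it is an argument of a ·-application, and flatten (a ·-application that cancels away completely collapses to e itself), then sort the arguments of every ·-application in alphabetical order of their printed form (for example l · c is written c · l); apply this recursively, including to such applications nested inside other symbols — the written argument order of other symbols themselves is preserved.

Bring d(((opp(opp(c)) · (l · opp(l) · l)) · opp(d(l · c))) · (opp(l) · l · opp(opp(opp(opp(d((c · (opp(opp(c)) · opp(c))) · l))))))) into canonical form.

Answer: d(c · l)

Derivation:
Descend into:  ((opp(opp(c)) · (l · opp(l) · l)) · opp(d(l · c))) · (opp(l) · l · opp(opp(opp(opp(d((c · (opp(opp(c)) · opp(c))) · l))))))
Push opp inside:  distribute opp over · and collapse double opp
Inverses cancel:  d(c · l) cancels
Combine occurrences:  c · l
Rebuild:  d(c · l)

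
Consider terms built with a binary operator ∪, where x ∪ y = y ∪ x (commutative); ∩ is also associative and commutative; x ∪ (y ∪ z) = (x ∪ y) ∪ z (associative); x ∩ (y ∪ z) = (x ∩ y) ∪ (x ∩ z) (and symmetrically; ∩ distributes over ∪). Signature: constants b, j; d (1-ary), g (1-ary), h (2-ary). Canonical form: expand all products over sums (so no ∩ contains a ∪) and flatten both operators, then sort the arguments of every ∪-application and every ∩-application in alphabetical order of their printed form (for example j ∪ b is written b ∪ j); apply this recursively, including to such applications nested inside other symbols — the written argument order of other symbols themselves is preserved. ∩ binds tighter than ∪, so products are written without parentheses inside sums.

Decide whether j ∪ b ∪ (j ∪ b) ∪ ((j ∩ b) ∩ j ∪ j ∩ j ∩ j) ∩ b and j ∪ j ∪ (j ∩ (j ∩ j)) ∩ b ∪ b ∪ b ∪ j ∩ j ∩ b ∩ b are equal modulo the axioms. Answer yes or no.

Left:  j ∪ b ∪ (j ∪ b) ∪ ((j ∩ b) ∩ j ∪ j ∩ j ∩ j) ∩ b
  Expand products over sums:  j ∪ b ∪ j ∪ b ∪ b ∩ b ∩ j ∩ j ∪ b ∩ j ∩ j ∩ j
  Sort arguments:  b ∪ b ∪ b ∩ b ∩ j ∩ j ∪ b ∩ j ∩ j ∩ j ∪ j ∪ j
Right:  j ∪ j ∪ (j ∩ (j ∩ j)) ∩ b ∪ b ∪ b ∪ j ∩ j ∩ b ∩ b
  Un-nest:  j ∪ j ∪ b ∩ j ∩ j ∩ j ∪ b ∪ b ∪ b ∩ b ∩ j ∩ j
  Sort:  b ∪ b ∪ b ∩ b ∩ j ∩ j ∪ b ∩ j ∩ j ∩ j ∪ j ∪ j

Answer: yes — both canonical forms are b ∪ b ∪ b ∩ b ∩ j ∩ j ∪ b ∩ j ∩ j ∩ j ∪ j ∪ j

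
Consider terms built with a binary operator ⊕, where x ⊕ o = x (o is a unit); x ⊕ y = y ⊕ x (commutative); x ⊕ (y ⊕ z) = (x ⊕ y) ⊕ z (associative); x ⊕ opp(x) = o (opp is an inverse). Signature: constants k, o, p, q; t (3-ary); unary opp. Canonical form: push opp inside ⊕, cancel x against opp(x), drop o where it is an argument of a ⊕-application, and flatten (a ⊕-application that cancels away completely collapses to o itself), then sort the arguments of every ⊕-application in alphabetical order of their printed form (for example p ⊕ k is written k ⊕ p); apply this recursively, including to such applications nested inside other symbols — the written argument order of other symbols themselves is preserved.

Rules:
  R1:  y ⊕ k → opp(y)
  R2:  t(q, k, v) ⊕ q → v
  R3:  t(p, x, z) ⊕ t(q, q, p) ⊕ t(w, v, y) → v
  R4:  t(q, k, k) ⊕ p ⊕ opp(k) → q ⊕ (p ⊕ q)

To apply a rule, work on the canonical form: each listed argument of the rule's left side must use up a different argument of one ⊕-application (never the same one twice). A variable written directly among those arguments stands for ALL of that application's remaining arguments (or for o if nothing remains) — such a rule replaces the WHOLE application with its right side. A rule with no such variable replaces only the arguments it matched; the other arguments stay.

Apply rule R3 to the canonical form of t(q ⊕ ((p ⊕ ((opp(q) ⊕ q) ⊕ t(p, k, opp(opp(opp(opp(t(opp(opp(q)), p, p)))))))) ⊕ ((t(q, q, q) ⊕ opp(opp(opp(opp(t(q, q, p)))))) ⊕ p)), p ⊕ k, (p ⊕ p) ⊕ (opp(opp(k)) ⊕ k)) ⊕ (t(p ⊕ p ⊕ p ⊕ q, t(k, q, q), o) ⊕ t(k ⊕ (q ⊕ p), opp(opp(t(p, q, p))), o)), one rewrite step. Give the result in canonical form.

Canonical form:  t(k ⊕ p ⊕ q, t(p, q, p), o) ⊕ t(p ⊕ p ⊕ p ⊕ q, t(k, q, q), o) ⊕ t(p ⊕ p ⊕ q ⊕ t(p, k, t(q, p, p)) ⊕ t(q, q, p) ⊕ t(q, q, q), k ⊕ p, k ⊕ k ⊕ p ⊕ p)
R3 matches:  uses t(p, k, t(q, p, p)), t(q, q, p), t(q, q, q);  v := q, w := q, x := k, y := q, z := t(q, p, p)
New term:  t(k ⊕ p ⊕ q, t(p, q, p), o) ⊕ t(p ⊕ p ⊕ p ⊕ q, t(k, q, q), o) ⊕ t(p ⊕ p ⊕ q ⊕ q, k ⊕ p, k ⊕ k ⊕ p ⊕ p)

Answer: t(k ⊕ p ⊕ q, t(p, q, p), o) ⊕ t(p ⊕ p ⊕ p ⊕ q, t(k, q, q), o) ⊕ t(p ⊕ p ⊕ q ⊕ q, k ⊕ p, k ⊕ k ⊕ p ⊕ p)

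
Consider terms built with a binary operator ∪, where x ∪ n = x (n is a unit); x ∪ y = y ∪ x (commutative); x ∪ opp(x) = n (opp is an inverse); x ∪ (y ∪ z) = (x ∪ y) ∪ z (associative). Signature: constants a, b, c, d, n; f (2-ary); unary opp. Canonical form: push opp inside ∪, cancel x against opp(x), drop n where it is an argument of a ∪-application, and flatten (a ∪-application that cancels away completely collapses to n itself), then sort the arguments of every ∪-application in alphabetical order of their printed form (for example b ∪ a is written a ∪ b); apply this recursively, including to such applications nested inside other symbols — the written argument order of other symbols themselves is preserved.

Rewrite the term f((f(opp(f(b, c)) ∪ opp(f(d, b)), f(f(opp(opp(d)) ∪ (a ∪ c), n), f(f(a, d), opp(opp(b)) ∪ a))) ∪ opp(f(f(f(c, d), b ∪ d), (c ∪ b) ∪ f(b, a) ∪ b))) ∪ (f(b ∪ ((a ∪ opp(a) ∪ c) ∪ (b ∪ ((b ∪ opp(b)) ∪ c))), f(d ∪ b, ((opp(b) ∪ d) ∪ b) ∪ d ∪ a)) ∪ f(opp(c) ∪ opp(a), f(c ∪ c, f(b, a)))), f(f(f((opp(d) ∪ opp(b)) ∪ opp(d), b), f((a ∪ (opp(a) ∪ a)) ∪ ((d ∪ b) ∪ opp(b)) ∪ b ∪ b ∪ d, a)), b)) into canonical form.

Answer: f(f(b ∪ b ∪ c ∪ c, f(b ∪ d, a ∪ d ∪ d)) ∪ f(opp(a) ∪ opp(c), f(c ∪ c, f(b, a))) ∪ f(opp(f(b, c)) ∪ opp(f(d, b)), f(f(a ∪ c ∪ d, n), f(f(a, d), a ∪ b))) ∪ opp(f(f(f(c, d), b ∪ d), b ∪ b ∪ c ∪ f(b, a))), f(f(f(opp(b) ∪ opp(d) ∪ opp(d), b), f(a ∪ b ∪ b ∪ d ∪ d, a)), b))

Derivation:
Work inside:  (f(opp(f(b, c)) ∪ opp(f(d, b)), f(f(opp(opp(d)) ∪ (a ∪ c), n), f(f(a, d), opp(opp(b)) ∪ a))) ∪ opp(f(f(f(c, d), b ∪ d), (c ∪ b) ∪ f(b, a) ∪ b))) ∪ (f(b ∪ ((a ∪ opp(a) ∪ c) ∪ (b ∪ ((b ∪ opp(b)) ∪ c))), f(d ∪ b, ((opp(b) ∪ d) ∪ b) ∪ d ∪ a)) ∪ f(opp(c) ∪ opp(a), f(c ∪ c, f(b, a))))
Push opp inside:  distribute opp over ∪ and collapse double opp
Collect terms:  f(opp(f(b, c)) ∪ opp(f(d, b)), f(f(a ∪ c ∪ d, n), f(f(a, d), a ∪ b))) ∪ opp(f(f(f(c, d), b ∪ d), b ∪ b ∪ c ∪ f(b, a))) ∪ f(b ∪ b ∪ c ∪ c, f(b ∪ d, a ∪ d ∪ d)) ∪ f(opp(a) ∪ opp(c), f(c ∪ c, f(b, a)))
Sort:  f(b ∪ b ∪ c ∪ c, f(b ∪ d, a ∪ d ∪ d)) ∪ f(opp(a) ∪ opp(c), f(c ∪ c, f(b, a))) ∪ f(opp(f(b, c)) ∪ opp(f(d, b)), f(f(a ∪ c ∪ d, n), f(f(a, d), a ∪ b))) ∪ opp(f(f(f(c, d), b ∪ d), b ∪ b ∪ c ∪ f(b, a)))
Put back:  f(f(b ∪ b ∪ c ∪ c, f(b ∪ d, a ∪ d ∪ d)) ∪ f(opp(a) ∪ opp(c), f(c ∪ c, f(b, a))) ∪ f(opp(f(b, c)) ∪ opp(f(d, b)), f(f(a ∪ c ∪ d, n), f(f(a, d), a ∪ b))) ∪ opp(f(f(f(c, d), b ∪ d), b ∪ b ∪ c ∪ f(b, a))), f(f(f(opp(b) ∪ opp(d) ∪ opp(d), b), f(a ∪ b ∪ b ∪ d ∪ d, a)), b))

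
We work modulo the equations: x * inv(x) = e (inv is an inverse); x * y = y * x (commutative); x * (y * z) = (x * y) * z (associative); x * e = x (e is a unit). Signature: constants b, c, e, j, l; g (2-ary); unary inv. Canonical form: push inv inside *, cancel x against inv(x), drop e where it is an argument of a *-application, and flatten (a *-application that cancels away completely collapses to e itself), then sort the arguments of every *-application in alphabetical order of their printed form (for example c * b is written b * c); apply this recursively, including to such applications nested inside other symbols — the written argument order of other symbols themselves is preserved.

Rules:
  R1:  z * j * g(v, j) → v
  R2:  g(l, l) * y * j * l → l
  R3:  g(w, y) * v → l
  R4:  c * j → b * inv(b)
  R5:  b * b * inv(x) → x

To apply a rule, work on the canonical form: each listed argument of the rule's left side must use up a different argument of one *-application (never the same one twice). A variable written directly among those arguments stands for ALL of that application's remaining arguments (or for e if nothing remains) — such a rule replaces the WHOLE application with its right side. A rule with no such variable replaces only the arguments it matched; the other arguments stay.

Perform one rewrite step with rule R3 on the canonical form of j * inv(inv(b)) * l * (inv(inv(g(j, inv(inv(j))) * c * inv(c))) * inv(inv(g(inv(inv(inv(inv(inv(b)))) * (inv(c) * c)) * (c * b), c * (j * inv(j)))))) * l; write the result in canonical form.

Answer: l

Derivation:
Canonical form:  b * g(c, c) * g(j, j) * j * l * l
Apply R3:  consuming g(c, c);  v := b * g(j, j) * j * l * l, w := c, y := c
The variable takes the whole remainder — replace the entire application.
Result:  l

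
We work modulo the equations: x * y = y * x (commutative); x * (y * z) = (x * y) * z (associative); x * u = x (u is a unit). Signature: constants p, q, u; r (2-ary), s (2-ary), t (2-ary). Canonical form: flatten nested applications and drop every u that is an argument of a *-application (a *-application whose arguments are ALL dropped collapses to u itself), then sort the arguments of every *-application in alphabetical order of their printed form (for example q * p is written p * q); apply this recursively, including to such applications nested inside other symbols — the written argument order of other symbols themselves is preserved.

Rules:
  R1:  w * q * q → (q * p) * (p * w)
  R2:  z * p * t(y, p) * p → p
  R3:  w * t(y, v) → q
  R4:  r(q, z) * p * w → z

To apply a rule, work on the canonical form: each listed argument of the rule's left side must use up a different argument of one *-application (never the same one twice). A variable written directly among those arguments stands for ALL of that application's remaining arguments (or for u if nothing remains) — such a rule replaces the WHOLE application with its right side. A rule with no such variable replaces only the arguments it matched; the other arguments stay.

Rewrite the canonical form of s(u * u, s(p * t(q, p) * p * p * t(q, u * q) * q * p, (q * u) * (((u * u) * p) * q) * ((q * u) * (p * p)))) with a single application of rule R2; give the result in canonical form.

Answer: s(u, s(p, p * p * p * q * q * q))

Derivation:
Canonical form:  s(u, s(p * p * p * p * q * t(q, p) * t(q, q), p * p * p * q * q * q))
Apply R2:  consuming p, p, t(q, p);  y := q, z := p * p * q * t(q, q)
Every leftover argument binds to the variable; the entire application is replaced.
Giving:  s(u, s(p, p * p * p * q * q * q))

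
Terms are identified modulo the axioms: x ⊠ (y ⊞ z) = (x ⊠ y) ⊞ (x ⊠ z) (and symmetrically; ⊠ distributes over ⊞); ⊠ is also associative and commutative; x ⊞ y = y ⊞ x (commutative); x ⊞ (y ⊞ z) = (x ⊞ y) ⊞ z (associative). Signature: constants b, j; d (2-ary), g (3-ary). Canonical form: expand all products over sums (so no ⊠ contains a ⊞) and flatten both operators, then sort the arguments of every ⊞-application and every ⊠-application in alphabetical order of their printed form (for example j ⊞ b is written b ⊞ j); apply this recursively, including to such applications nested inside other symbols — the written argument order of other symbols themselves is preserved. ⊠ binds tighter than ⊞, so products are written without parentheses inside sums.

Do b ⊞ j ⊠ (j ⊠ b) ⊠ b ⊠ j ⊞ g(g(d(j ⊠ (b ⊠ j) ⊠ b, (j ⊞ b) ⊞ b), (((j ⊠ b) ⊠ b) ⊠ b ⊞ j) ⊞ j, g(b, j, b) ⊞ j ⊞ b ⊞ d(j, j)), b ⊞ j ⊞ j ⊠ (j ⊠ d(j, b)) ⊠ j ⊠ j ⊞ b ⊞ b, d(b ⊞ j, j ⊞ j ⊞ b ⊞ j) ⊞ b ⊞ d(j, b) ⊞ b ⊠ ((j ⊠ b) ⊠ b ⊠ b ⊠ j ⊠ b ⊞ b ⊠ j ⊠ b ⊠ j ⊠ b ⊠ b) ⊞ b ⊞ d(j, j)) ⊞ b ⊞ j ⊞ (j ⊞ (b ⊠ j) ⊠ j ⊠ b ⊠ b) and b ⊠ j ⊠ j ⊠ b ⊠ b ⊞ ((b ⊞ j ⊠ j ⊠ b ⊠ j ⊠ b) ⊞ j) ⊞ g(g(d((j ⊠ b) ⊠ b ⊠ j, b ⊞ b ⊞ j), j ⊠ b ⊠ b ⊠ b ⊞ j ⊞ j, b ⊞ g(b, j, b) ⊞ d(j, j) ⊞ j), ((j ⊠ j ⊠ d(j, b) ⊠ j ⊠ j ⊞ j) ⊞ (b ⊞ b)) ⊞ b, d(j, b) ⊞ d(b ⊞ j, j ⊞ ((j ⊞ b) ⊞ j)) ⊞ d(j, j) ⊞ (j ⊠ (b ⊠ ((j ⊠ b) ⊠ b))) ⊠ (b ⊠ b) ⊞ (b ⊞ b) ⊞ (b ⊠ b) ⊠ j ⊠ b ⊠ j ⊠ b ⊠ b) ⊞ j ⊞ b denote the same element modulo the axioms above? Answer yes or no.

Answer: yes — both canonical forms are b ⊞ b ⊞ b ⊠ b ⊠ b ⊠ j ⊠ j ⊞ b ⊠ b ⊠ j ⊠ j ⊠ j ⊞ g(g(d(b ⊠ b ⊠ j ⊠ j, b ⊞ b ⊞ j), b ⊠ b ⊠ b ⊠ j ⊞ j ⊞ j, b ⊞ d(j, j) ⊞ g(b, j, b) ⊞ j), b ⊞ b ⊞ b ⊞ d(j, b) ⊠ j ⊠ j ⊠ j ⊠ j ⊞ j, b ⊞ b ⊞ b ⊠ b ⊠ b ⊠ b ⊠ b ⊠ j ⊠ j ⊞ b ⊠ b ⊠ b ⊠ b ⊠ b ⊠ j ⊠ j ⊞ d(b ⊞ j, b ⊞ j ⊞ j ⊞ j) ⊞ d(j, b) ⊞ d(j, j)) ⊞ j ⊞ j

Derivation:
Left:  b ⊞ j ⊠ (j ⊠ b) ⊠ b ⊠ j ⊞ g(g(d(j ⊠ (b ⊠ j) ⊠ b, (j ⊞ b) ⊞ b), (((j ⊠ b) ⊠ b) ⊠ b ⊞ j) ⊞ j, g(b, j, b) ⊞ j ⊞ b ⊞ d(j, j)), b ⊞ j ⊞ j ⊠ (j ⊠ d(j, b)) ⊠ j ⊠ j ⊞ b ⊞ b, d(b ⊞ j, j ⊞ j ⊞ b ⊞ j) ⊞ b ⊞ d(j, b) ⊞ b ⊠ ((j ⊠ b) ⊠ b ⊠ b ⊠ j ⊠ b ⊞ b ⊠ j ⊠ b ⊠ j ⊠ b ⊠ b) ⊞ b ⊞ d(j, j)) ⊞ b ⊞ j ⊞ (j ⊞ (b ⊠ j) ⊠ j ⊠ b ⊠ b)
  Expand:  b ⊞ b ⊠ b ⊠ j ⊠ j ⊠ j ⊞ g(g(d(b ⊠ b ⊠ j ⊠ j, b ⊞ b ⊞ j), b ⊠ b ⊠ b ⊠ j ⊞ j ⊞ j, b ⊞ d(j, j) ⊞ g(b, j, b) ⊞ j), b ⊞ b ⊞ b ⊞ d(j, b) ⊠ j ⊠ j ⊠ j ⊠ j ⊞ j, b ⊞ b ⊞ b ⊠ b ⊠ b ⊠ b ⊠ b ⊠ j ⊠ j ⊞ b ⊠ b ⊠ b ⊠ b ⊠ b ⊠ j ⊠ j ⊞ d(b ⊞ j, b ⊞ j ⊞ j ⊞ j) ⊞ d(j, b) ⊞ d(j, j)) ⊞ b ⊞ j ⊞ j ⊞ b ⊠ b ⊠ b ⊠ j ⊠ j
  Order the arguments:  b ⊞ b ⊞ b ⊠ b ⊠ b ⊠ j ⊠ j ⊞ b ⊠ b ⊠ j ⊠ j ⊠ j ⊞ g(g(d(b ⊠ b ⊠ j ⊠ j, b ⊞ b ⊞ j), b ⊠ b ⊠ b ⊠ j ⊞ j ⊞ j, b ⊞ d(j, j) ⊞ g(b, j, b) ⊞ j), b ⊞ b ⊞ b ⊞ d(j, b) ⊠ j ⊠ j ⊠ j ⊠ j ⊞ j, b ⊞ b ⊞ b ⊠ b ⊠ b ⊠ b ⊠ b ⊠ j ⊠ j ⊞ b ⊠ b ⊠ b ⊠ b ⊠ b ⊠ j ⊠ j ⊞ d(b ⊞ j, b ⊞ j ⊞ j ⊞ j) ⊞ d(j, b) ⊞ d(j, j)) ⊞ j ⊞ j
Right:  b ⊠ j ⊠ j ⊠ b ⊠ b ⊞ ((b ⊞ j ⊠ j ⊠ b ⊠ j ⊠ b) ⊞ j) ⊞ g(g(d((j ⊠ b) ⊠ b ⊠ j, b ⊞ b ⊞ j), j ⊠ b ⊠ b ⊠ b ⊞ j ⊞ j, b ⊞ g(b, j, b) ⊞ d(j, j) ⊞ j), ((j ⊠ j ⊠ d(j, b) ⊠ j ⊠ j ⊞ j) ⊞ (b ⊞ b)) ⊞ b, d(j, b) ⊞ d(b ⊞ j, j ⊞ ((j ⊞ b) ⊞ j)) ⊞ d(j, j) ⊞ (j ⊠ (b ⊠ ((j ⊠ b) ⊠ b))) ⊠ (b ⊠ b) ⊞ (b ⊞ b) ⊞ (b ⊠ b) ⊠ j ⊠ b ⊠ j ⊠ b ⊠ b) ⊞ j ⊞ b
  Merge nested applications:  b ⊠ b ⊠ b ⊠ j ⊠ j ⊞ b ⊞ b ⊠ b ⊠ j ⊠ j ⊠ j ⊞ j ⊞ g(g(d(b ⊠ b ⊠ j ⊠ j, b ⊞ b ⊞ j), b ⊠ b ⊠ b ⊠ j ⊞ j ⊞ j, b ⊞ d(j, j) ⊞ g(b, j, b) ⊞ j), b ⊞ b ⊞ b ⊞ d(j, b) ⊠ j ⊠ j ⊠ j ⊠ j ⊞ j, b ⊞ b ⊞ b ⊠ b ⊠ b ⊠ b ⊠ b ⊠ j ⊠ j ⊞ b ⊠ b ⊠ b ⊠ b ⊠ b ⊠ j ⊠ j ⊞ d(b ⊞ j, b ⊞ j ⊞ j ⊞ j) ⊞ d(j, b) ⊞ d(j, j)) ⊞ j ⊞ b
  Order the arguments:  b ⊞ b ⊞ b ⊠ b ⊠ b ⊠ j ⊠ j ⊞ b ⊠ b ⊠ j ⊠ j ⊠ j ⊞ g(g(d(b ⊠ b ⊠ j ⊠ j, b ⊞ b ⊞ j), b ⊠ b ⊠ b ⊠ j ⊞ j ⊞ j, b ⊞ d(j, j) ⊞ g(b, j, b) ⊞ j), b ⊞ b ⊞ b ⊞ d(j, b) ⊠ j ⊠ j ⊠ j ⊠ j ⊞ j, b ⊞ b ⊞ b ⊠ b ⊠ b ⊠ b ⊠ b ⊠ j ⊠ j ⊞ b ⊠ b ⊠ b ⊠ b ⊠ b ⊠ j ⊠ j ⊞ d(b ⊞ j, b ⊞ j ⊞ j ⊞ j) ⊞ d(j, b) ⊞ d(j, j)) ⊞ j ⊞ j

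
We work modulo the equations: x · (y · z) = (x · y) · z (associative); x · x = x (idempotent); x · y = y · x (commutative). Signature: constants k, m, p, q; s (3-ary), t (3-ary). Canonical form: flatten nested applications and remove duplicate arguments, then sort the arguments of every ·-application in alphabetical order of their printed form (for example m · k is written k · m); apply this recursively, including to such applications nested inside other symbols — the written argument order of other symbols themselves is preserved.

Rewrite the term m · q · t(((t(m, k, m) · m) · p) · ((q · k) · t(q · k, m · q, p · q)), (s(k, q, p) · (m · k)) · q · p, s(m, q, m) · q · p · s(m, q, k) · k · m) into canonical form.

Answer: m · q · t(k · m · p · q · t(k · q, m · q, p · q) · t(m, k, m), k · m · p · q · s(k, q, p), k · m · p · q · s(m, q, k) · s(m, q, m))

Derivation:
Inside:  t(((t(m, k, m) · m) · p) · ((q · k) · t(q · k, m · q, p · q)), (s(k, q, p) · (m · k)) · q · p, s(m, q, m) · q · p · s(m, q, k) · k · m)  →  t(k · m · p · q · t(k · q, m · q, p · q) · t(m, k, m), k · m · p · q · s(k, q, p), k · m · p · q · s(m, q, k) · s(m, q, m))
Sort arguments:  m · q · t(k · m · p · q · t(k · q, m · q, p · q) · t(m, k, m), k · m · p · q · s(k, q, p), k · m · p · q · s(m, q, k) · s(m, q, m))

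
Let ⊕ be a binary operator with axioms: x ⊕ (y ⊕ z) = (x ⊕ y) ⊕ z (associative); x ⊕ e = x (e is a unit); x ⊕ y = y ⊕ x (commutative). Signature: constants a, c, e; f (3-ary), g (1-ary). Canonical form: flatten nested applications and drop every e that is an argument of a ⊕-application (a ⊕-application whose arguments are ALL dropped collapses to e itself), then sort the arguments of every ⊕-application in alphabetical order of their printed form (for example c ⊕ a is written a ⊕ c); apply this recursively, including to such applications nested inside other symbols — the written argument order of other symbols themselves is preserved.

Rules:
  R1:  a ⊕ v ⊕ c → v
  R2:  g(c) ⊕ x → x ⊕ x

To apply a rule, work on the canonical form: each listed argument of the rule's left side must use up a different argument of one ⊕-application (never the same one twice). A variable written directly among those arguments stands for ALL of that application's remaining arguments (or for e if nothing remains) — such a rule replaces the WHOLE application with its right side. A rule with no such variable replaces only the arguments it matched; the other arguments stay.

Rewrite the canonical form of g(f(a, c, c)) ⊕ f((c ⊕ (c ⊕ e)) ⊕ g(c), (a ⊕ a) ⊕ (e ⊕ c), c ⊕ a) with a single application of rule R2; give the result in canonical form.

Canonical form:  f(c ⊕ c ⊕ g(c), a ⊕ a ⊕ c, a ⊕ c) ⊕ g(f(a, c, c))
Match R2:  consume g(c);  x := c ⊕ c
Every leftover argument binds to the variable; the entire application is replaced.
New term:  f(c ⊕ c ⊕ c ⊕ c, a ⊕ a ⊕ c, a ⊕ c) ⊕ g(f(a, c, c))

Answer: f(c ⊕ c ⊕ c ⊕ c, a ⊕ a ⊕ c, a ⊕ c) ⊕ g(f(a, c, c))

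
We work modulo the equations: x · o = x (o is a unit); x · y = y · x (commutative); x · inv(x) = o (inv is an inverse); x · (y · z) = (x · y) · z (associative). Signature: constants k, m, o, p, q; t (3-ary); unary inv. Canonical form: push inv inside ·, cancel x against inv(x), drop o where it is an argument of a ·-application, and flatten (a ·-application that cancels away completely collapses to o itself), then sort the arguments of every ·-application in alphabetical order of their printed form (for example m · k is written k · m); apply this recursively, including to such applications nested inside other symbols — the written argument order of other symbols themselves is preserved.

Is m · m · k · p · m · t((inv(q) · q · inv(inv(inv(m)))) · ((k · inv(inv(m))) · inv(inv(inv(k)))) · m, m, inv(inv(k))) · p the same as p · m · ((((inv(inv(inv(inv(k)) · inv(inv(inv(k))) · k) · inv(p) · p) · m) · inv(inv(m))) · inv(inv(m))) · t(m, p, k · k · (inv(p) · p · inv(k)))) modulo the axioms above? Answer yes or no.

Answer: no — k · m · m · m · p · p · t(m, m, k) vs k · m · m · m · m · p · t(m, p, k)

Derivation:
Left:  m · m · k · p · m · t((inv(q) · q · inv(inv(inv(m)))) · ((k · inv(inv(m))) · inv(inv(inv(k)))) · m, m, inv(inv(k))) · p
  Push inv inside:  distribute inv over · and collapse double inv
  Combine occurrences:  m · m · m · k · p · p · t(m, m, k)
  Sort:  k · m · m · m · p · p · t(m, m, k)
Right:  p · m · ((((inv(inv(inv(inv(k)) · inv(inv(inv(k))) · k) · inv(p) · p) · m) · inv(inv(m))) · inv(inv(m))) · t(m, p, k · k · (inv(p) · p · inv(k))))
  Push inv inside:  distribute inv over · and collapse double inv
  Combine occurrences:  p · m · m · m · m · k · t(m, p, k)
  Sort arguments:  k · m · m · m · m · p · t(m, p, k)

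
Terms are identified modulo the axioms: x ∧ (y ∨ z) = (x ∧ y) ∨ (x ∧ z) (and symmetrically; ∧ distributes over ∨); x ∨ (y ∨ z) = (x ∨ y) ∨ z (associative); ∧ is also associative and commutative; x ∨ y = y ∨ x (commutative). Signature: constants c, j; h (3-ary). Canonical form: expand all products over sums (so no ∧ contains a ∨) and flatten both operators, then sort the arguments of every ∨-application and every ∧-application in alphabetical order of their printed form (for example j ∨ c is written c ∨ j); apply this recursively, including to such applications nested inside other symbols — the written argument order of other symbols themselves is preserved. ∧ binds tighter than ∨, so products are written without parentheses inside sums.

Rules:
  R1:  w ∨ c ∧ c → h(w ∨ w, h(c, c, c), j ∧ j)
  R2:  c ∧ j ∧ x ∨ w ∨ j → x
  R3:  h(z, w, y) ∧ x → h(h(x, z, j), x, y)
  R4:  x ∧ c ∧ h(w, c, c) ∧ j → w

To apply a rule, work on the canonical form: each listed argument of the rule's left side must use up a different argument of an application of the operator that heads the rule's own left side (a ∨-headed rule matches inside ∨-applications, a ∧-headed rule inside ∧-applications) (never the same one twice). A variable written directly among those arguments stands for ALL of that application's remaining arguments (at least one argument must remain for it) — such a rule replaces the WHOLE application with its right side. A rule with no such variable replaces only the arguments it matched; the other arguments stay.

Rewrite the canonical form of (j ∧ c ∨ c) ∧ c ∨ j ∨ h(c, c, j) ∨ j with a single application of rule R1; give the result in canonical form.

Answer: h(c ∧ c ∧ j ∨ c ∧ c ∧ j ∨ h(c, c, j) ∨ h(c, c, j) ∨ j ∨ j ∨ j ∨ j, h(c, c, c), j ∧ j)

Derivation:
Canonical form:  c ∧ c ∨ c ∧ c ∧ j ∨ h(c, c, j) ∨ j ∨ j
Apply R1:  consuming c ∧ c;  w := c ∧ c ∧ j ∨ h(c, c, j) ∨ j ∨ j
The extension variable absorbs all remaining arguments, so the whole application is rewritten.
Giving:  h(c ∧ c ∧ j ∨ c ∧ c ∧ j ∨ h(c, c, j) ∨ h(c, c, j) ∨ j ∨ j ∨ j ∨ j, h(c, c, c), j ∧ j)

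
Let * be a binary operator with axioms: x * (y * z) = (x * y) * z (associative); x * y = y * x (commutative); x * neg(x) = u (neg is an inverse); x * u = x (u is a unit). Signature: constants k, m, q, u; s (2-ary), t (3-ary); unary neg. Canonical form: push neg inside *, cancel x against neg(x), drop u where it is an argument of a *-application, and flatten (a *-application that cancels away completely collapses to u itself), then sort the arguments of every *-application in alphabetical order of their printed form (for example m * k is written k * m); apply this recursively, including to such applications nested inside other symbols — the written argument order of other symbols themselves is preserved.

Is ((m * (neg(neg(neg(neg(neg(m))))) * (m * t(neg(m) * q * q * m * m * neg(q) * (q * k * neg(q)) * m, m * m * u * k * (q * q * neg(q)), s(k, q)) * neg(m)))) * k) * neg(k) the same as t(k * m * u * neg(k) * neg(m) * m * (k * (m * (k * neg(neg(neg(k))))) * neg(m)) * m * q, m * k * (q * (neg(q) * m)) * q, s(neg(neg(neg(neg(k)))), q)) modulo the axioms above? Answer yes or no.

Answer: yes — both canonical forms are t(k * m * m * q, k * m * m * q, s(k, q))

Derivation:
Left:  ((m * (neg(neg(neg(neg(neg(m))))) * (m * t(neg(m) * q * q * m * m * neg(q) * (q * k * neg(q)) * m, m * m * u * k * (q * q * neg(q)), s(k, q)) * neg(m)))) * k) * neg(k)
  Push neg inside:  distribute neg over * and collapse double neg
  Inverses cancel:  m cancels; k cancels
  Collect:  t(k * m * m * q, k * m * m * q, s(k, q))
Right:  t(k * m * u * neg(k) * neg(m) * m * (k * (m * (k * neg(neg(neg(k))))) * neg(m)) * m * q, m * k * (q * (neg(q) * m)) * q, s(neg(neg(neg(neg(k)))), q))
  Descend into:  k * m * u * neg(k) * neg(m) * m * (k * (m * (k * neg(neg(neg(k))))) * neg(m)) * m * q
  Push neg inside:  distribute neg over * and collapse double neg
  Collect:  k * m * m * q
  Reassemble:  t(k * m * m * q, k * m * m * q, s(k, q))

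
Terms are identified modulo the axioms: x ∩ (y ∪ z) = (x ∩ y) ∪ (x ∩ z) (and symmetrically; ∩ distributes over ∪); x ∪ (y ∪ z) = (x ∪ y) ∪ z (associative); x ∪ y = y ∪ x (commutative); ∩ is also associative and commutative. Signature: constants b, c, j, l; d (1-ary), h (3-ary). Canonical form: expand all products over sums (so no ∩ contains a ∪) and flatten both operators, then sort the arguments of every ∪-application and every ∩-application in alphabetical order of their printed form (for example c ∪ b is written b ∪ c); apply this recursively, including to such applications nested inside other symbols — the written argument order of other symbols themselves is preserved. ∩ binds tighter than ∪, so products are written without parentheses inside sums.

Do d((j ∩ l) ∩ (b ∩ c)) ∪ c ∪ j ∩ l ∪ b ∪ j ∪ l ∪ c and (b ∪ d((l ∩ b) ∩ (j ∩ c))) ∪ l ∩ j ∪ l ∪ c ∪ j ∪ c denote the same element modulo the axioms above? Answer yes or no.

Answer: yes — both canonical forms are b ∪ c ∪ c ∪ d(b ∩ c ∩ j ∩ l) ∪ j ∪ j ∩ l ∪ l

Derivation:
Left:  d((j ∩ l) ∩ (b ∩ c)) ∪ c ∪ j ∩ l ∪ b ∪ j ∪ l ∪ c
  Un-nest:  d(b ∩ c ∩ j ∩ l) ∪ c ∪ j ∩ l ∪ b ∪ j ∪ l ∪ c
  Sort arguments:  b ∪ c ∪ c ∪ d(b ∩ c ∩ j ∩ l) ∪ j ∪ j ∩ l ∪ l
Right:  (b ∪ d((l ∩ b) ∩ (j ∩ c))) ∪ l ∩ j ∪ l ∪ c ∪ j ∪ c
  Flatten:  b ∪ d(b ∩ c ∩ j ∩ l) ∪ j ∩ l ∪ l ∪ c ∪ j ∪ c
  Sort:  b ∪ c ∪ c ∪ d(b ∩ c ∩ j ∩ l) ∪ j ∪ j ∩ l ∪ l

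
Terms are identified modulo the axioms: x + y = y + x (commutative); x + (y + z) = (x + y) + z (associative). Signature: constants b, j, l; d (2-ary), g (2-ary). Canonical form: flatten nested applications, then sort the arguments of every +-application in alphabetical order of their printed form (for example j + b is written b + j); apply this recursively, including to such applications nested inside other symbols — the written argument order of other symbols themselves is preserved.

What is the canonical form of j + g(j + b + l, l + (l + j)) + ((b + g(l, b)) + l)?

Flatten:  j + g(j + b + l, l + (l + j)) + b + g(l, b) + l
Simplify inside:  g(j + b + l, l + (l + j))  →  g(b + j + l, j + l + l)
Sort arguments:  b + g(b + j + l, j + l + l) + g(l, b) + j + l

Answer: b + g(b + j + l, j + l + l) + g(l, b) + j + l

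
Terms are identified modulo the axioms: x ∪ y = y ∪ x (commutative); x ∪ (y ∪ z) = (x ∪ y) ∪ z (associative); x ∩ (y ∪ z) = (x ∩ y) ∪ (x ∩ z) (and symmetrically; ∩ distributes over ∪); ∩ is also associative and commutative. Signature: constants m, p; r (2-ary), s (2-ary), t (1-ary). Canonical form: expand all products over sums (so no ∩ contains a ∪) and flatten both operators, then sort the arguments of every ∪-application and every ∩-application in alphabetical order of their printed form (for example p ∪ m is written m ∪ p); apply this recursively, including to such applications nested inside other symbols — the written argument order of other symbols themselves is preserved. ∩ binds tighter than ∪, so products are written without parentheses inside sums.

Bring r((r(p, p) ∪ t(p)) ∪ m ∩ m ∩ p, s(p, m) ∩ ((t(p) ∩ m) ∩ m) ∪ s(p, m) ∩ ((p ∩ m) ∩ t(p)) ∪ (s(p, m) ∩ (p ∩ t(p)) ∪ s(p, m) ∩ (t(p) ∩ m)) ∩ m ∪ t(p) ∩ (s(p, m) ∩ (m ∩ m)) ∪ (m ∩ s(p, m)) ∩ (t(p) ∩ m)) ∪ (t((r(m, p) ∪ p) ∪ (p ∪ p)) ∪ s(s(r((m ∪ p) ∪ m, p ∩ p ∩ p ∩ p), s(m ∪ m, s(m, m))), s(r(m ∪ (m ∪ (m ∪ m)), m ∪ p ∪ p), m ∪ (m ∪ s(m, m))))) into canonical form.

Expand products over sums:  r(m ∩ m ∩ p ∪ r(p, p) ∪ t(p), m ∩ m ∩ s(p, m) ∩ t(p) ∪ m ∩ m ∩ s(p, m) ∩ t(p) ∪ m ∩ m ∩ s(p, m) ∩ t(p) ∪ m ∩ m ∩ s(p, m) ∩ t(p) ∪ m ∩ p ∩ s(p, m) ∩ t(p) ∪ m ∩ p ∩ s(p, m) ∩ t(p)) ∪ t(p ∪ p ∪ p ∪ r(m, p)) ∪ s(s(r(m ∪ m ∪ p, p ∩ p ∩ p ∩ p), s(m ∪ m, s(m, m))), s(r(m ∪ m ∪ m ∪ m, m ∪ p ∪ p), m ∪ m ∪ s(m, m)))
Order the arguments:  r(m ∩ m ∩ p ∪ r(p, p) ∪ t(p), m ∩ m ∩ s(p, m) ∩ t(p) ∪ m ∩ m ∩ s(p, m) ∩ t(p) ∪ m ∩ m ∩ s(p, m) ∩ t(p) ∪ m ∩ m ∩ s(p, m) ∩ t(p) ∪ m ∩ p ∩ s(p, m) ∩ t(p) ∪ m ∩ p ∩ s(p, m) ∩ t(p)) ∪ s(s(r(m ∪ m ∪ p, p ∩ p ∩ p ∩ p), s(m ∪ m, s(m, m))), s(r(m ∪ m ∪ m ∪ m, m ∪ p ∪ p), m ∪ m ∪ s(m, m))) ∪ t(p ∪ p ∪ p ∪ r(m, p))

Answer: r(m ∩ m ∩ p ∪ r(p, p) ∪ t(p), m ∩ m ∩ s(p, m) ∩ t(p) ∪ m ∩ m ∩ s(p, m) ∩ t(p) ∪ m ∩ m ∩ s(p, m) ∩ t(p) ∪ m ∩ m ∩ s(p, m) ∩ t(p) ∪ m ∩ p ∩ s(p, m) ∩ t(p) ∪ m ∩ p ∩ s(p, m) ∩ t(p)) ∪ s(s(r(m ∪ m ∪ p, p ∩ p ∩ p ∩ p), s(m ∪ m, s(m, m))), s(r(m ∪ m ∪ m ∪ m, m ∪ p ∪ p), m ∪ m ∪ s(m, m))) ∪ t(p ∪ p ∪ p ∪ r(m, p))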